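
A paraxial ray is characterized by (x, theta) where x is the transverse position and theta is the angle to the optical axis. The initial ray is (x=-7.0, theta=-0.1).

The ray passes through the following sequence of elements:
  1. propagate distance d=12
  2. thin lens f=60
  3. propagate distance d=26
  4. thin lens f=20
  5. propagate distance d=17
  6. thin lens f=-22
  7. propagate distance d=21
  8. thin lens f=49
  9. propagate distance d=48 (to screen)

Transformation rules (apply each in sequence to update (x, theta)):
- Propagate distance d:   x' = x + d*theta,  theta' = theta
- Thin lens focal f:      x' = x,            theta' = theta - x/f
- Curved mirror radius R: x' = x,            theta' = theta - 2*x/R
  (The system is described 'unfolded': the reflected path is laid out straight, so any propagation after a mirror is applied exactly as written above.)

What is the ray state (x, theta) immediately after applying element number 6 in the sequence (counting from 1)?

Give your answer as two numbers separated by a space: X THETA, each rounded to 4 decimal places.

Initial: x=-7.0000 theta=-0.1000
After 1 (propagate distance d=12): x=-8.2000 theta=-0.1000
After 2 (thin lens f=60): x=-8.2000 theta=11/300 (≈0.0367)
After 3 (propagate distance d=26): x=-1087/150 (≈-7.2467) theta=11/300 (≈0.0367)
After 4 (thin lens f=20): x=-1087/150 (≈-7.2467) theta=0.3990
After 5 (propagate distance d=17): x=-1391/3000 (≈-0.4637) theta=0.3990
After 6 (thin lens f=-22): x=-1391/3000 (≈-0.4637) theta=24943/66000 (≈0.3779)
Rounded to 4 decimal places: x = -0.4637, theta = 0.3779

Answer: -0.4637 0.3779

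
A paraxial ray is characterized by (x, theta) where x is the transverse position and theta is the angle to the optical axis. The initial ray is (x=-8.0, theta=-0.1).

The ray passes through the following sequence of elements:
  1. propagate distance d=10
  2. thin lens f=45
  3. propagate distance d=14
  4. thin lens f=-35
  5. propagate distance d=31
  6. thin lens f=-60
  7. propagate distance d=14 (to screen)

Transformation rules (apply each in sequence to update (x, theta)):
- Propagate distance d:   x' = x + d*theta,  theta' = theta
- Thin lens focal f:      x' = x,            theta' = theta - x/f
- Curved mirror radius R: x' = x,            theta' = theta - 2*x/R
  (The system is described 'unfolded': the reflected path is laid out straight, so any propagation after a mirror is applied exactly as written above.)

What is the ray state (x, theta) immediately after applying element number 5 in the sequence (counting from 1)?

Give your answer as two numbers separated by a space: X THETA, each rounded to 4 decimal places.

Initial: x=-8.0000 theta=-0.1000
After 1 (propagate distance d=10): x=-9.0000 theta=-0.1000
After 2 (thin lens f=45): x=-9.0000 theta=0.1000
After 3 (propagate distance d=14): x=-7.6000 theta=0.1000
After 4 (thin lens f=-35): x=-7.6000 theta=-41/350 (≈-0.1171)
After 5 (propagate distance d=31): x=-3931/350 (≈-11.2314) theta=-41/350 (≈-0.1171)
Rounded to 4 decimal places: x = -11.2314, theta = -0.1171

Answer: -11.2314 -0.1171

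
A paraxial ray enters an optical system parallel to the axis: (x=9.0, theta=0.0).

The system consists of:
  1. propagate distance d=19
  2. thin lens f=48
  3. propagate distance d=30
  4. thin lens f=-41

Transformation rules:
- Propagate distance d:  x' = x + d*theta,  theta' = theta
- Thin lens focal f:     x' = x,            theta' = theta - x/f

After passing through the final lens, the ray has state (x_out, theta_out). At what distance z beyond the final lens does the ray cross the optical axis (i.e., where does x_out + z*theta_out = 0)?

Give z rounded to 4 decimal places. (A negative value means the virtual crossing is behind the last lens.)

Initial: x=9.0000 theta=0.0000
After 1 (propagate distance d=19): x=9.0000 theta=0.0000
After 2 (thin lens f=48): x=9.0000 theta=-0.1875
After 3 (propagate distance d=30): x=3.3750 theta=-0.1875
After 4 (thin lens f=-41): x=3.3750 theta=-69/656 (≈-0.1052)
z_focus = -x_out/theta_out = -(3.3750)/(-69/656) = 738/23 ≈ 32.0870
Rounded to 4 decimal places: z = 32.0870

Answer: 32.0870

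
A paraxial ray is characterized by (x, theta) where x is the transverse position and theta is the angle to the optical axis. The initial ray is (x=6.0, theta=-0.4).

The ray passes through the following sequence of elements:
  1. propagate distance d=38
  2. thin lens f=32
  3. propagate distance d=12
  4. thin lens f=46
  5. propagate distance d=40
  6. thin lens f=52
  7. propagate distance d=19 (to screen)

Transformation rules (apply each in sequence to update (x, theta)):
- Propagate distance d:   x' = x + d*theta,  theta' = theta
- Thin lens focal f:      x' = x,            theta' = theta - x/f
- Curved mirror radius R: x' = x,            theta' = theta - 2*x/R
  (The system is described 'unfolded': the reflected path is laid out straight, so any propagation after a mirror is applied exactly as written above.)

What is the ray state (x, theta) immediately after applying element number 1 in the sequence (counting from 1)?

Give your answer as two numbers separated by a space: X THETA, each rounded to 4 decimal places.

Answer: -9.2000 -0.4000

Derivation:
Initial: x=6.0000 theta=-0.4000
After 1 (propagate distance d=38): x=-9.2000 theta=-0.4000
Rounded to 4 decimal places: x = -9.2000, theta = -0.4000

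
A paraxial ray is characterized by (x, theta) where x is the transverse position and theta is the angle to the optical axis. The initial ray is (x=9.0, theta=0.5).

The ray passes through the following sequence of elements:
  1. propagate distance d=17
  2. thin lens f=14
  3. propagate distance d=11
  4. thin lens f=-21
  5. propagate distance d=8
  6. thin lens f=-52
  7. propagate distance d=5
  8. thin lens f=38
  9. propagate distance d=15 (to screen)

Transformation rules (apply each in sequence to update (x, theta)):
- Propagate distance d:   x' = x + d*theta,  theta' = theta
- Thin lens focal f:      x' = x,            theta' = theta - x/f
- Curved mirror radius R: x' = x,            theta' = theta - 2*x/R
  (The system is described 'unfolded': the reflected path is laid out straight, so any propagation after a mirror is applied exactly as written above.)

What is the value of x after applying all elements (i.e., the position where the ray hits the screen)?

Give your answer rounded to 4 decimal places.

Initial: x=9.0000 theta=0.5000
After 1 (propagate distance d=17): x=17.5000 theta=0.5000
After 2 (thin lens f=14): x=17.5000 theta=-0.7500
After 3 (propagate distance d=11): x=9.2500 theta=-0.7500
After 4 (thin lens f=-21): x=9.2500 theta=-13/42 (≈-0.3095)
After 5 (propagate distance d=8): x=569/84 (≈6.7738) theta=-13/42 (≈-0.3095)
After 6 (thin lens f=-52): x=569/84 (≈6.7738) theta=-261/1456 (≈-0.1793)
After 7 (propagate distance d=5): x=25673/4368 (≈5.8775) theta=-261/1456 (≈-0.1793)
After 8 (thin lens f=38): x=25673/4368 (≈5.8775) theta=-55427/165984 (≈-0.3339)
After 9 (propagate distance d=15 (to screen)): x=144169/165984 (≈0.8686) theta=-55427/165984 (≈-0.3339)
Rounded to 4 decimal places: x = 0.8686

Answer: 0.8686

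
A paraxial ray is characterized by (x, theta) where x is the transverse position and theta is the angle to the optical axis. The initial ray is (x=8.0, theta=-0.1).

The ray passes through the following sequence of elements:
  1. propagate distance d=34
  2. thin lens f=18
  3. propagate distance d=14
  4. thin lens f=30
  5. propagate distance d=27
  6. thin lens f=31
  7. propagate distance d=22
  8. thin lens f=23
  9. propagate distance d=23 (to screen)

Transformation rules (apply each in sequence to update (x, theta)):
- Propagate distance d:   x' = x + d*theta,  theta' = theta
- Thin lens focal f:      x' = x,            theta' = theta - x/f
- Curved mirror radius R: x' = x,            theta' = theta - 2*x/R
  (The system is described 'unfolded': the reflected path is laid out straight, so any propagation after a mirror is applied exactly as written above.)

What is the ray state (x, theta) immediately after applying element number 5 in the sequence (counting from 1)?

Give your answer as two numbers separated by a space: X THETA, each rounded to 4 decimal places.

Initial: x=8.0000 theta=-0.1000
After 1 (propagate distance d=34): x=4.6000 theta=-0.1000
After 2 (thin lens f=18): x=4.6000 theta=-16/45 (≈-0.3556)
After 3 (propagate distance d=14): x=-17/45 (≈-0.3778) theta=-16/45 (≈-0.3556)
After 4 (thin lens f=30): x=-17/45 (≈-0.3778) theta=-463/1350 (≈-0.3430)
After 5 (propagate distance d=27): x=-4337/450 (≈-9.6378) theta=-463/1350 (≈-0.3430)
Rounded to 4 decimal places: x = -9.6378, theta = -0.3430

Answer: -9.6378 -0.3430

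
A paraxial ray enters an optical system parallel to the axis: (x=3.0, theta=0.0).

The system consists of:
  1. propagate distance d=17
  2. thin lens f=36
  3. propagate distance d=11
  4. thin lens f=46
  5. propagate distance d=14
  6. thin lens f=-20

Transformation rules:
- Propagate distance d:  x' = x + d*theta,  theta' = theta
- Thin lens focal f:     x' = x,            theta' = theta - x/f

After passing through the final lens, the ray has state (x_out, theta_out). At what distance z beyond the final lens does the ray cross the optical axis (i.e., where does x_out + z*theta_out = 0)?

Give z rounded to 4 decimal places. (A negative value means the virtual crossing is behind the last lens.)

Answer: 2.4684

Derivation:
Initial: x=3.0000 theta=0.0000
After 1 (propagate distance d=17): x=3.0000 theta=0.0000
After 2 (thin lens f=36): x=3.0000 theta=-1/12 (≈-0.0833)
After 3 (propagate distance d=11): x=25/12 (≈2.0833) theta=-1/12 (≈-0.0833)
After 4 (thin lens f=46): x=25/12 (≈2.0833) theta=-71/552 (≈-0.1286)
After 5 (propagate distance d=14): x=13/46 (≈0.2826) theta=-71/552 (≈-0.1286)
After 6 (thin lens f=-20): x=13/46 (≈0.2826) theta=-79/690 (≈-0.1145)
z_focus = -x_out/theta_out = -(13/46)/(-79/690) = 195/79 ≈ 2.4684
Rounded to 4 decimal places: z = 2.4684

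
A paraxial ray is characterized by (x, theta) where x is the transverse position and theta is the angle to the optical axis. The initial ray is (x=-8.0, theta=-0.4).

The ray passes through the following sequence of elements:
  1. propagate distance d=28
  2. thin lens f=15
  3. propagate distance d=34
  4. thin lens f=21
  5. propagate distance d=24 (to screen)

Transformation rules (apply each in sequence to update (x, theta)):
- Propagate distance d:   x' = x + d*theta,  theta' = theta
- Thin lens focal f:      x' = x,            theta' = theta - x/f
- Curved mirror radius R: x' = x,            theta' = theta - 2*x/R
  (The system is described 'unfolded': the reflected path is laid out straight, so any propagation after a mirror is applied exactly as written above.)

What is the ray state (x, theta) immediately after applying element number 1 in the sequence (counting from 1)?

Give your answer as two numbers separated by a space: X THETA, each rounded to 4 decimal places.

Answer: -19.2000 -0.4000

Derivation:
Initial: x=-8.0000 theta=-0.4000
After 1 (propagate distance d=28): x=-19.2000 theta=-0.4000
Rounded to 4 decimal places: x = -19.2000, theta = -0.4000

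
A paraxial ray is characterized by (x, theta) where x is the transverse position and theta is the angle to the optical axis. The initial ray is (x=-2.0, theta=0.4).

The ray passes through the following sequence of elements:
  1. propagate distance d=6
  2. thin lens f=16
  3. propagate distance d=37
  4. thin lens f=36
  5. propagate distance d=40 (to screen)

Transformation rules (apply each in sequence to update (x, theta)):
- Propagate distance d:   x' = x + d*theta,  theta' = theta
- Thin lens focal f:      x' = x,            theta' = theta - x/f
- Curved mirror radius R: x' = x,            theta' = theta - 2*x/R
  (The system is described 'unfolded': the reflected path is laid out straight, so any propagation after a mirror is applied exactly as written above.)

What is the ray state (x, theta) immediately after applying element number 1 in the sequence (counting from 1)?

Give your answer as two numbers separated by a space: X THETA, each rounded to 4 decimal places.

Initial: x=-2.0000 theta=0.4000
After 1 (propagate distance d=6): x=0.4000 theta=0.4000
Rounded to 4 decimal places: x = 0.4000, theta = 0.4000

Answer: 0.4000 0.4000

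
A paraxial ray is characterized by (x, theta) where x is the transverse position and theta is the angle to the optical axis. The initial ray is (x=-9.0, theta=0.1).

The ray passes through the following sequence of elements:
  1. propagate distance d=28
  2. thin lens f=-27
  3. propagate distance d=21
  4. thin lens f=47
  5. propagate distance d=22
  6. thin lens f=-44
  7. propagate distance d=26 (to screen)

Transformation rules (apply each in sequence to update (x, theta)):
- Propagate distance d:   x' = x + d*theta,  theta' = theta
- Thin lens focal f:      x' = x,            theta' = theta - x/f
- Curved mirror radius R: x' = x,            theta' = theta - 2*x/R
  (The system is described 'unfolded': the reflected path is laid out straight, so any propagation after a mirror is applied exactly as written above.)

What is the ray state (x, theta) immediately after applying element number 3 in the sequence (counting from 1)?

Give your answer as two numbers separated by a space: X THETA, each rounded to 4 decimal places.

Answer: -8.9222 -0.1296

Derivation:
Initial: x=-9.0000 theta=0.1000
After 1 (propagate distance d=28): x=-6.2000 theta=0.1000
After 2 (thin lens f=-27): x=-6.2000 theta=-7/54 (≈-0.1296)
After 3 (propagate distance d=21): x=-803/90 (≈-8.9222) theta=-7/54 (≈-0.1296)
Rounded to 4 decimal places: x = -8.9222, theta = -0.1296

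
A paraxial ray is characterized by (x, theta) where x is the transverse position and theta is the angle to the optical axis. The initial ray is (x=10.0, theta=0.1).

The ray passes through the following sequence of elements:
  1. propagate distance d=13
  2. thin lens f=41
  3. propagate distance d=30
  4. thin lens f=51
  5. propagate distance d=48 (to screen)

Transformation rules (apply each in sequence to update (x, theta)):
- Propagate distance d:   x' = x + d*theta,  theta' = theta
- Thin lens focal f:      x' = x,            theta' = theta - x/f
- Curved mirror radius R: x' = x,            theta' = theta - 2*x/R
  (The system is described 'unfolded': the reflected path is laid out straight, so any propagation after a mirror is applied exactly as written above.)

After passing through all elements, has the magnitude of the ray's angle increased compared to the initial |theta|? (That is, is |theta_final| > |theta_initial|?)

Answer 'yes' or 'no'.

Initial: x=10.0000 theta=0.1000
After 1 (propagate distance d=13): x=11.3000 theta=0.1000
After 2 (thin lens f=41): x=11.3000 theta=-36/205 (≈-0.1756)
After 3 (propagate distance d=30): x=2473/410 (≈6.0317) theta=-36/205 (≈-0.1756)
After 4 (thin lens f=51): x=2473/410 (≈6.0317) theta=-1229/4182 (≈-0.2939)
After 5 (propagate distance d=48 (to screen)): x=-56279/6970 (≈-8.0745) theta=-1229/4182 (≈-0.2939)
|theta_initial|=0.1000 |theta_final|=1229/4182 (≈0.2939) -> increased

Answer: yes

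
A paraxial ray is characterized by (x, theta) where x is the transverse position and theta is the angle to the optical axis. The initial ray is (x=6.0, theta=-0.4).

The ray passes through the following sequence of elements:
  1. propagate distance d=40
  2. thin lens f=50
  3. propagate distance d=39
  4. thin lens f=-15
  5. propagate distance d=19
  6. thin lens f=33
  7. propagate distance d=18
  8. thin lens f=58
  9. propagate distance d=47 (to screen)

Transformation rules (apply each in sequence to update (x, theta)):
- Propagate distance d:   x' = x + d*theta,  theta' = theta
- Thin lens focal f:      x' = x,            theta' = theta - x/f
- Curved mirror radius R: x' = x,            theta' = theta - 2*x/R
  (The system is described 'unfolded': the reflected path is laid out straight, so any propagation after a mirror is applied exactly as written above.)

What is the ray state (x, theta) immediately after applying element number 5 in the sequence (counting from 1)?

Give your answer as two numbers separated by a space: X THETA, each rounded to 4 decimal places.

Answer: -44.1467 -1.3867

Derivation:
Initial: x=6.0000 theta=-0.4000
After 1 (propagate distance d=40): x=-10.0000 theta=-0.4000
After 2 (thin lens f=50): x=-10.0000 theta=-0.2000
After 3 (propagate distance d=39): x=-17.8000 theta=-0.2000
After 4 (thin lens f=-15): x=-17.8000 theta=-104/75 (≈-1.3867)
After 5 (propagate distance d=19): x=-3311/75 (≈-44.1467) theta=-104/75 (≈-1.3867)
Rounded to 4 decimal places: x = -44.1467, theta = -1.3867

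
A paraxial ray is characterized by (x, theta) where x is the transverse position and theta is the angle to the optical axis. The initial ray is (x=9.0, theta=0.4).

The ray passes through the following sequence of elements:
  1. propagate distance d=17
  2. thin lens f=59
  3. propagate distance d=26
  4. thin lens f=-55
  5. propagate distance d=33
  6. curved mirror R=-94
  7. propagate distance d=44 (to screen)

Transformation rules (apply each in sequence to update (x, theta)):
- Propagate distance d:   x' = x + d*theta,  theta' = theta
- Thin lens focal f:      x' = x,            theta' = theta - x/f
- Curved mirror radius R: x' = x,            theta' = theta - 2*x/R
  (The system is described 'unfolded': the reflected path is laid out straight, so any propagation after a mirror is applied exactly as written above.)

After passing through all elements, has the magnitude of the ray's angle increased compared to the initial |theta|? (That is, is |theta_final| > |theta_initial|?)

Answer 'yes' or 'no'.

Answer: yes

Derivation:
Initial: x=9.0000 theta=0.4000
After 1 (propagate distance d=17): x=15.8000 theta=0.4000
After 2 (thin lens f=59): x=15.8000 theta=39/295 (≈0.1322)
After 3 (propagate distance d=26): x=1135/59 (≈19.2373) theta=39/295 (≈0.1322)
After 4 (thin lens f=-55): x=1135/59 (≈19.2373) theta=1564/3245 (≈0.4820)
After 5 (propagate distance d=33): x=10367/295 (≈35.1424) theta=1564/3245 (≈0.4820)
After 6 (curved mirror R=-94): x=10367/295 (≈35.1424) theta=37509/30503 (≈1.2297)
After 7 (propagate distance d=44 (to screen)): x=1237429/13865 (≈89.2484) theta=37509/30503 (≈1.2297)
|theta_initial|=0.4000 |theta_final|=37509/30503 (≈1.2297) -> increased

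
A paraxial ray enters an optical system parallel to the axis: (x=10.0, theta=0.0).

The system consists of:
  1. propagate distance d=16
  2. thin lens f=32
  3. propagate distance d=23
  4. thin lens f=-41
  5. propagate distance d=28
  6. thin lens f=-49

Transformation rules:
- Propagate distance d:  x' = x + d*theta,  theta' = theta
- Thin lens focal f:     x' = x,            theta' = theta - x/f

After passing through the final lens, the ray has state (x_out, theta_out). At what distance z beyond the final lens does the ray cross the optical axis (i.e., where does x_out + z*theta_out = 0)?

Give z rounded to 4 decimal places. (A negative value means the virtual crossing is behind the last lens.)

Answer: -12.3260

Derivation:
Initial: x=10.0000 theta=0.0000
After 1 (propagate distance d=16): x=10.0000 theta=0.0000
After 2 (thin lens f=32): x=10.0000 theta=-0.3125
After 3 (propagate distance d=23): x=2.8125 theta=-0.3125
After 4 (thin lens f=-41): x=2.8125 theta=-10/41 (≈-0.2439)
After 5 (propagate distance d=28): x=-2635/656 (≈-4.0168) theta=-10/41 (≈-0.2439)
After 6 (thin lens f=-49): x=-2635/656 (≈-4.0168) theta=-10475/32144 (≈-0.3259)
z_focus = -x_out/theta_out = -(-2635/656)/(-10475/32144) = -25823/2095 ≈ -12.3260
Rounded to 4 decimal places: z = -12.3260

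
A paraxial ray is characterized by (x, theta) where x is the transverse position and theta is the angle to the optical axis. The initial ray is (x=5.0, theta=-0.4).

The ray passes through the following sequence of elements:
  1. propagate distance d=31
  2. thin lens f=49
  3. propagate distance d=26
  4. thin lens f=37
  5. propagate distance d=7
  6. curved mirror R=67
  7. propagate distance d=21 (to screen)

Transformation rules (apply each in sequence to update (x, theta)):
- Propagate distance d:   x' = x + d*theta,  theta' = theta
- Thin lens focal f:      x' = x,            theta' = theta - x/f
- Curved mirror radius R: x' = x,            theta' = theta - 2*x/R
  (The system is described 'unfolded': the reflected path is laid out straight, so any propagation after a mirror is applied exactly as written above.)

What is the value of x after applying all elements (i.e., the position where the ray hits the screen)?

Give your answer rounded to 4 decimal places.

Answer: -2.2021

Derivation:
Initial: x=5.0000 theta=-0.4000
After 1 (propagate distance d=31): x=-7.4000 theta=-0.4000
After 2 (thin lens f=49): x=-7.4000 theta=-61/245 (≈-0.2490)
After 3 (propagate distance d=26): x=-3399/245 (≈-13.8735) theta=-61/245 (≈-0.2490)
After 4 (thin lens f=37): x=-3399/245 (≈-13.8735) theta=1142/9065 (≈0.1260)
After 5 (propagate distance d=7): x=-117769/9065 (≈-12.9916) theta=1142/9065 (≈0.1260)
After 6 (curved mirror R=67): x=-117769/9065 (≈-12.9916) theta=312052/607355 (≈0.5138)
After 7 (propagate distance d=21 (to screen)): x=-1337431/607355 (≈-2.2021) theta=312052/607355 (≈0.5138)
Rounded to 4 decimal places: x = -2.2021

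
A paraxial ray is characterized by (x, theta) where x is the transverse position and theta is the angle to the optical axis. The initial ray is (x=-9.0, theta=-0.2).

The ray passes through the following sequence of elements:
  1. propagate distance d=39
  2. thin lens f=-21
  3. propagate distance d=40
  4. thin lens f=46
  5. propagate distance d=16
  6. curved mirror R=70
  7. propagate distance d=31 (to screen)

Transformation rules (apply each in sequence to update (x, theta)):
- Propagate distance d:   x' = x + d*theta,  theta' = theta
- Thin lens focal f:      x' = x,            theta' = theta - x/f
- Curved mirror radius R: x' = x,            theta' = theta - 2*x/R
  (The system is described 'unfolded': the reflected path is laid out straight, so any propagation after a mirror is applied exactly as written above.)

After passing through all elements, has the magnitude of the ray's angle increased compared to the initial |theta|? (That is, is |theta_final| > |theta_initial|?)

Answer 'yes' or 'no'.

Answer: yes

Derivation:
Initial: x=-9.0000 theta=-0.2000
After 1 (propagate distance d=39): x=-16.8000 theta=-0.2000
After 2 (thin lens f=-21): x=-16.8000 theta=-1.0000
After 3 (propagate distance d=40): x=-56.8000 theta=-1.0000
After 4 (thin lens f=46): x=-56.8000 theta=27/115 (≈0.2348)
After 5 (propagate distance d=16): x=-1220/23 (≈-53.0435) theta=27/115 (≈0.2348)
After 6 (curved mirror R=70): x=-1220/23 (≈-53.0435) theta=1409/805 (≈1.7503)
After 7 (propagate distance d=31 (to screen)): x=979/805 (≈1.2161) theta=1409/805 (≈1.7503)
|theta_initial|=0.2000 |theta_final|=1409/805 (≈1.7503) -> increased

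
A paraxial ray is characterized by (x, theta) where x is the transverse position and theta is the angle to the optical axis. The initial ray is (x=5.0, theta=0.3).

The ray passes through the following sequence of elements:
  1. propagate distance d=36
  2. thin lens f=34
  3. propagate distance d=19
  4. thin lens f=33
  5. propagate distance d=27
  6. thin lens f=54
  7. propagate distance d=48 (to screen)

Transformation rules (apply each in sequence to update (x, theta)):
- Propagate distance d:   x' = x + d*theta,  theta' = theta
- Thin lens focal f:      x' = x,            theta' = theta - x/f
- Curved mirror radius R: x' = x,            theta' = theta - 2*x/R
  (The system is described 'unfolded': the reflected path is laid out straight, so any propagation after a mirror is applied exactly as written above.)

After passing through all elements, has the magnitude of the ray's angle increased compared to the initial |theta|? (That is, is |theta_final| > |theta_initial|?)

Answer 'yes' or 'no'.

Answer: yes

Derivation:
Initial: x=5.0000 theta=0.3000
After 1 (propagate distance d=36): x=15.8000 theta=0.3000
After 2 (thin lens f=34): x=15.8000 theta=-14/85 (≈-0.1647)
After 3 (propagate distance d=19): x=1077/85 (≈12.6706) theta=-14/85 (≈-0.1647)
After 4 (thin lens f=33): x=1077/85 (≈12.6706) theta=-513/935 (≈-0.5487)
After 5 (propagate distance d=27): x=-2004/935 (≈-2.1433) theta=-513/935 (≈-0.5487)
After 6 (thin lens f=54): x=-2004/935 (≈-2.1433) theta=-4283/8415 (≈-0.5090)
After 7 (propagate distance d=48 (to screen)): x=-14908/561 (≈-26.5740) theta=-4283/8415 (≈-0.5090)
|theta_initial|=0.3000 |theta_final|=4283/8415 (≈0.5090) -> increased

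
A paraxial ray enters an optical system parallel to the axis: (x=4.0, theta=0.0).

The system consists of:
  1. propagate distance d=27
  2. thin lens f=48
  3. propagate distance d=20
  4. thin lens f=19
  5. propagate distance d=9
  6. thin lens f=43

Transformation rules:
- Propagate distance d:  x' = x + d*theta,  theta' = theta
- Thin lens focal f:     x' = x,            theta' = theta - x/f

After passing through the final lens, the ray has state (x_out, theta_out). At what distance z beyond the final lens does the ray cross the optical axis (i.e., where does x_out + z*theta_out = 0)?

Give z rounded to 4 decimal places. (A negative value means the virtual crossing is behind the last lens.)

Answer: 2.2005

Derivation:
Initial: x=4.0000 theta=0.0000
After 1 (propagate distance d=27): x=4.0000 theta=0.0000
After 2 (thin lens f=48): x=4.0000 theta=-1/12 (≈-0.0833)
After 3 (propagate distance d=20): x=7/3 (≈2.3333) theta=-1/12 (≈-0.0833)
After 4 (thin lens f=19): x=7/3 (≈2.3333) theta=-47/228 (≈-0.2061)
After 5 (propagate distance d=9): x=109/228 (≈0.4781) theta=-47/228 (≈-0.2061)
After 6 (thin lens f=43): x=109/228 (≈0.4781) theta=-355/1634 (≈-0.2173)
z_focus = -x_out/theta_out = -(109/228)/(-355/1634) = 4687/2130 ≈ 2.2005
Rounded to 4 decimal places: z = 2.2005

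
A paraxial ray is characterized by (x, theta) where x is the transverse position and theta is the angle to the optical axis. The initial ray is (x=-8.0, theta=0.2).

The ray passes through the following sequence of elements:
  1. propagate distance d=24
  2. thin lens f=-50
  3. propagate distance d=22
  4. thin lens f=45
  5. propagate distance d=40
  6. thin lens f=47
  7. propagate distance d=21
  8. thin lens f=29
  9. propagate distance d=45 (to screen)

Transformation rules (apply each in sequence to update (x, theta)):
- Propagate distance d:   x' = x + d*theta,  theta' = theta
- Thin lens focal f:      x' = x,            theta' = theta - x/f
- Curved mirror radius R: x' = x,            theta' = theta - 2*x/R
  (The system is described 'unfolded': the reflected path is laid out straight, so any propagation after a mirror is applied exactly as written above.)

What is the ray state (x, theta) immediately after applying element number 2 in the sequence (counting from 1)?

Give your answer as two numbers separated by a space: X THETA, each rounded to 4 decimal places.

Initial: x=-8.0000 theta=0.2000
After 1 (propagate distance d=24): x=-3.2000 theta=0.2000
After 2 (thin lens f=-50): x=-3.2000 theta=0.1360
Rounded to 4 decimal places: x = -3.2000, theta = 0.1360

Answer: -3.2000 0.1360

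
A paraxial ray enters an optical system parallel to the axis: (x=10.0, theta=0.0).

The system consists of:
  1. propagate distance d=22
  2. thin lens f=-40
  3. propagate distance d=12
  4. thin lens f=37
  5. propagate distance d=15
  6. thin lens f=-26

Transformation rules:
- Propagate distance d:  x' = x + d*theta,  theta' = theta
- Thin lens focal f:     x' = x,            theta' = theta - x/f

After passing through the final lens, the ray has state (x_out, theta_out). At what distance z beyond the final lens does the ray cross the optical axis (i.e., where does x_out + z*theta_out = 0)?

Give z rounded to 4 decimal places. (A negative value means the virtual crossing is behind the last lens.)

Initial: x=10.0000 theta=0.0000
After 1 (propagate distance d=22): x=10.0000 theta=0.0000
After 2 (thin lens f=-40): x=10.0000 theta=0.2500
After 3 (propagate distance d=12): x=13.0000 theta=0.2500
After 4 (thin lens f=37): x=13.0000 theta=-15/148 (≈-0.1014)
After 5 (propagate distance d=15): x=1699/148 (≈11.4797) theta=-15/148 (≈-0.1014)
After 6 (thin lens f=-26): x=1699/148 (≈11.4797) theta=1309/3848 (≈0.3402)
z_focus = -x_out/theta_out = -(1699/148)/(1309/3848) = -44174/1309 ≈ -33.7464
Rounded to 4 decimal places: z = -33.7464

Answer: -33.7464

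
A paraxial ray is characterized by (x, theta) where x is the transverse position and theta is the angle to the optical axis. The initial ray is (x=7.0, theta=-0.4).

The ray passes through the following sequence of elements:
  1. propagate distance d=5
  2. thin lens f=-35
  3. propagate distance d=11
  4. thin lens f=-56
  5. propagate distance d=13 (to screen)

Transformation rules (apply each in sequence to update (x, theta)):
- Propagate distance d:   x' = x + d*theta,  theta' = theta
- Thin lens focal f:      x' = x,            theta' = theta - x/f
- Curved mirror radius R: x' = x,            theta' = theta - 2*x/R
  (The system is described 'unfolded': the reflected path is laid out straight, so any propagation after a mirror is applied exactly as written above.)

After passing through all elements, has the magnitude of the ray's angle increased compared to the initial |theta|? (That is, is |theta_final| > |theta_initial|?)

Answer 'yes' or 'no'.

Answer: no

Derivation:
Initial: x=7.0000 theta=-0.4000
After 1 (propagate distance d=5): x=5.0000 theta=-0.4000
After 2 (thin lens f=-35): x=5.0000 theta=-9/35 (≈-0.2571)
After 3 (propagate distance d=11): x=76/35 (≈2.1714) theta=-9/35 (≈-0.2571)
After 4 (thin lens f=-56): x=76/35 (≈2.1714) theta=-107/490 (≈-0.2184)
After 5 (propagate distance d=13 (to screen)): x=-327/490 (≈-0.6673) theta=-107/490 (≈-0.2184)
|theta_initial|=0.4000 |theta_final|=107/490 (≈0.2184) -> not increased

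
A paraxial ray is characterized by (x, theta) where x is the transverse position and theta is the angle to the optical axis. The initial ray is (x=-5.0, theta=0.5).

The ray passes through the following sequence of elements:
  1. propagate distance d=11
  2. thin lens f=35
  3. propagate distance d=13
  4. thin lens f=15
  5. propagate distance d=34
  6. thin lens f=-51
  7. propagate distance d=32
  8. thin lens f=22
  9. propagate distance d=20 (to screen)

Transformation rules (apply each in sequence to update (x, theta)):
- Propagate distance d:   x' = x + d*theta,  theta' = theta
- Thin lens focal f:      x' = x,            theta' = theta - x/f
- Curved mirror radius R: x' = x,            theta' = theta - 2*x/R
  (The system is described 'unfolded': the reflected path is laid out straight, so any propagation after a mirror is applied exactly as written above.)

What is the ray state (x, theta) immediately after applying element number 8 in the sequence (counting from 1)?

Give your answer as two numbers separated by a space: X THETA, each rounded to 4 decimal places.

Initial: x=-5.0000 theta=0.5000
After 1 (propagate distance d=11): x=0.5000 theta=0.5000
After 2 (thin lens f=35): x=0.5000 theta=17/35 (≈0.4857)
After 3 (propagate distance d=13): x=477/70 (≈6.8143) theta=17/35 (≈0.4857)
After 4 (thin lens f=15): x=477/70 (≈6.8143) theta=11/350 (≈0.0314)
After 5 (propagate distance d=34): x=2759/350 (≈7.8829) theta=11/350 (≈0.0314)
After 6 (thin lens f=-51): x=2759/350 (≈7.8829) theta=332/1785 (≈0.1860)
After 7 (propagate distance d=32): x=246949/17850 (≈13.8347) theta=332/1785 (≈0.1860)
After 8 (thin lens f=22): x=246949/17850 (≈13.8347) theta=-173909/392700 (≈-0.4429)
Rounded to 4 decimal places: x = 13.8347, theta = -0.4429

Answer: 13.8347 -0.4429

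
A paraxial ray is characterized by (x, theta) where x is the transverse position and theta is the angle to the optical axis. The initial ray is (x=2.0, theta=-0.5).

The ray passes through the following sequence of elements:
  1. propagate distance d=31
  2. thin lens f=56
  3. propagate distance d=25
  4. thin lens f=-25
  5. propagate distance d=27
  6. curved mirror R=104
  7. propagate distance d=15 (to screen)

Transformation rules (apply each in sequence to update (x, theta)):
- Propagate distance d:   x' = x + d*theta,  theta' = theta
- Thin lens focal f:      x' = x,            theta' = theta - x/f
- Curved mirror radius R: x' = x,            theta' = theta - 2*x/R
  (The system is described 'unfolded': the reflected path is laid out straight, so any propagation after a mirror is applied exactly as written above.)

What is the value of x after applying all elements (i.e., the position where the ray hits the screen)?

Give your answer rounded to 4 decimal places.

Answer: -50.4026

Derivation:
Initial: x=2.0000 theta=-0.5000
After 1 (propagate distance d=31): x=-13.5000 theta=-0.5000
After 2 (thin lens f=56): x=-13.5000 theta=-29/112 (≈-0.2589)
After 3 (propagate distance d=25): x=-2237/112 (≈-19.9732) theta=-29/112 (≈-0.2589)
After 4 (thin lens f=-25): x=-2237/112 (≈-19.9732) theta=-1481/1400 (≈-1.0579)
After 5 (propagate distance d=27): x=-135899/2800 (≈-48.5354) theta=-1481/1400 (≈-1.0579)
After 6 (curved mirror R=104): x=-135899/2800 (≈-48.5354) theta=-725/5824 (≈-0.1245)
After 7 (propagate distance d=15 (to screen)): x=-7338623/145600 (≈-50.4026) theta=-725/5824 (≈-0.1245)
Rounded to 4 decimal places: x = -50.4026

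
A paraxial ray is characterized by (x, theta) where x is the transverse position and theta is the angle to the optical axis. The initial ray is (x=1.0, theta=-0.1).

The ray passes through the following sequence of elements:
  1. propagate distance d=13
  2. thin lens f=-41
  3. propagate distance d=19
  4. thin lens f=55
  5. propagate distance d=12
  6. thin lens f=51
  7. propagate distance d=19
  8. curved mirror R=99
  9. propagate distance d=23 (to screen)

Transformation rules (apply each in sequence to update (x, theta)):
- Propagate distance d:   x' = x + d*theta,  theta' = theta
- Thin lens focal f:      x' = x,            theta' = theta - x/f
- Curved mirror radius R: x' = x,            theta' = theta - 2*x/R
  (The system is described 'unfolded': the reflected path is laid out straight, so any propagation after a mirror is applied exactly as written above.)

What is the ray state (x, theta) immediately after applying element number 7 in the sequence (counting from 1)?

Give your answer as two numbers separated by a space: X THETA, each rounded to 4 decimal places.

Answer: -3.1864 -0.0037

Derivation:
Initial: x=1.0000 theta=-0.1000
After 1 (propagate distance d=13): x=-0.3000 theta=-0.1000
After 2 (thin lens f=-41): x=-0.3000 theta=-22/205 (≈-0.1073)
After 3 (propagate distance d=19): x=-959/410 (≈-2.3390) theta=-22/205 (≈-0.1073)
After 4 (thin lens f=55): x=-959/410 (≈-2.3390) theta=-1461/22550 (≈-0.0648)
After 5 (propagate distance d=12): x=-70277/22550 (≈-3.1165) theta=-1461/22550 (≈-0.0648)
After 6 (thin lens f=51): x=-70277/22550 (≈-3.1165) theta=-2117/575025 (≈-0.0037)
After 7 (propagate distance d=19): x=-333143/104550 (≈-3.1864) theta=-2117/575025 (≈-0.0037)
Rounded to 4 decimal places: x = -3.1864, theta = -0.0037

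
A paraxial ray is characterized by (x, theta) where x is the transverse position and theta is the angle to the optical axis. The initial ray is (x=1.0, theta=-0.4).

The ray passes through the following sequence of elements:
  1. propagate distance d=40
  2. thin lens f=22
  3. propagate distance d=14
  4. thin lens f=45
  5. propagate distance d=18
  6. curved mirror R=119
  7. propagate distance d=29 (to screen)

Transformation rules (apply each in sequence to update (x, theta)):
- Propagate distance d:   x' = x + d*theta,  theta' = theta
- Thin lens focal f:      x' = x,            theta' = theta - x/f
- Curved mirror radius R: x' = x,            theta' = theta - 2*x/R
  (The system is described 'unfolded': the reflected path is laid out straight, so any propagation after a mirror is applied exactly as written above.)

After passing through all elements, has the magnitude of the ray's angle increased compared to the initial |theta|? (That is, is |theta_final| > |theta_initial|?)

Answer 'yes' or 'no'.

Answer: yes

Derivation:
Initial: x=1.0000 theta=-0.4000
After 1 (propagate distance d=40): x=-15.0000 theta=-0.4000
After 2 (thin lens f=22): x=-15.0000 theta=31/110 (≈0.2818)
After 3 (propagate distance d=14): x=-608/55 (≈-11.0545) theta=31/110 (≈0.2818)
After 4 (thin lens f=45): x=-608/55 (≈-11.0545) theta=2611/4950 (≈0.5275)
After 5 (propagate distance d=18): x=-1.5600 theta=2611/4950 (≈0.5275)
After 6 (curved mirror R=119): x=-1.5600 theta=326153/589050 (≈0.5537)
After 7 (propagate distance d=29 (to screen)): x=8539519/589050 (≈14.4971) theta=326153/589050 (≈0.5537)
|theta_initial|=0.4000 |theta_final|=326153/589050 (≈0.5537) -> increased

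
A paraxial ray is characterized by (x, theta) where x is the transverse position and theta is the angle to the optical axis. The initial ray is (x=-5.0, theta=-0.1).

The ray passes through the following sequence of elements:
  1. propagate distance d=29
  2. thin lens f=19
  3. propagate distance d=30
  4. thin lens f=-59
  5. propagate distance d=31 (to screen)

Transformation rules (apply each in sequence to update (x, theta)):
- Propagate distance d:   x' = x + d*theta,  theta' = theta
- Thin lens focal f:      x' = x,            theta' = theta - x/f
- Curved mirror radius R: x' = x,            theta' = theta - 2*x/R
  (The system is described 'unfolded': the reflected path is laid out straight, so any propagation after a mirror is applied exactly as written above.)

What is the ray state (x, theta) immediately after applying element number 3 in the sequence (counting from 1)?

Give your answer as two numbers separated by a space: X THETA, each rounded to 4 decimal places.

Answer: 1.5737 0.3158

Derivation:
Initial: x=-5.0000 theta=-0.1000
After 1 (propagate distance d=29): x=-7.9000 theta=-0.1000
After 2 (thin lens f=19): x=-7.9000 theta=6/19 (≈0.3158)
After 3 (propagate distance d=30): x=299/190 (≈1.5737) theta=6/19 (≈0.3158)
Rounded to 4 decimal places: x = 1.5737, theta = 0.3158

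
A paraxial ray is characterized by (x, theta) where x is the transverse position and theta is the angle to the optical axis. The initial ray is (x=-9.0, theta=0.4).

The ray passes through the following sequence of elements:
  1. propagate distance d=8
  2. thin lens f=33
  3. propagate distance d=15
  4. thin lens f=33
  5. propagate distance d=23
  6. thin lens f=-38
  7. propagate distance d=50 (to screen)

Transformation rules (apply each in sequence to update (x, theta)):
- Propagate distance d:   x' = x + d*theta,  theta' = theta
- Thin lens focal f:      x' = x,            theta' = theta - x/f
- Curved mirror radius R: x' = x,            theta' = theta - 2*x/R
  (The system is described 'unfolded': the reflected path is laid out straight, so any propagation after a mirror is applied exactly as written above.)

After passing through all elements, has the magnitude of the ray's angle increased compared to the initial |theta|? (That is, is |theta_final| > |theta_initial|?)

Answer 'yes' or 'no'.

Answer: yes

Derivation:
Initial: x=-9.0000 theta=0.4000
After 1 (propagate distance d=8): x=-5.8000 theta=0.4000
After 2 (thin lens f=33): x=-5.8000 theta=19/33 (≈0.5758)
After 3 (propagate distance d=15): x=156/55 (≈2.8364) theta=19/33 (≈0.5758)
After 4 (thin lens f=33): x=156/55 (≈2.8364) theta=889/1815 (≈0.4898)
After 5 (propagate distance d=23): x=5119/363 (≈14.1019) theta=889/1815 (≈0.4898)
After 6 (thin lens f=-38): x=5119/363 (≈14.1019) theta=59377/68970 (≈0.8609)
After 7 (propagate distance d=50 (to screen)): x=131382/2299 (≈57.1475) theta=59377/68970 (≈0.8609)
|theta_initial|=0.4000 |theta_final|=59377/68970 (≈0.8609) -> increased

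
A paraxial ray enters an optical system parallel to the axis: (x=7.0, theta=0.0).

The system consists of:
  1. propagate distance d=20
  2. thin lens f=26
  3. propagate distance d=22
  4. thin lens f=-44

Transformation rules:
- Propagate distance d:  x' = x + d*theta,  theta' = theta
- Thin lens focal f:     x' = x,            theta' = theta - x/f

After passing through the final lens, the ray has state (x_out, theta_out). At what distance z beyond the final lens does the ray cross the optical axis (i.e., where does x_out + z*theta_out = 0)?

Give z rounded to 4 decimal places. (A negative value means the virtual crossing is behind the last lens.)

Answer: 4.4000

Derivation:
Initial: x=7.0000 theta=0.0000
After 1 (propagate distance d=20): x=7.0000 theta=0.0000
After 2 (thin lens f=26): x=7.0000 theta=-7/26 (≈-0.2692)
After 3 (propagate distance d=22): x=14/13 (≈1.0769) theta=-7/26 (≈-0.2692)
After 4 (thin lens f=-44): x=14/13 (≈1.0769) theta=-35/143 (≈-0.2448)
z_focus = -x_out/theta_out = -(14/13)/(-35/143) = 4.4000
Rounded to 4 decimal places: z = 4.4000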